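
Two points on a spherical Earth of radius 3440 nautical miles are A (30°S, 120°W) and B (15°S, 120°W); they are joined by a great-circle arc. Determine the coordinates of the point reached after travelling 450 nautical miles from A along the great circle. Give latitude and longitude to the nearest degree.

Convert each endpoint to a unit vector on the sphere (x = cos φ cos λ, y = cos φ sin λ, z = sin φ).
The central angle between the endpoints is δ = arccos(p₁·p₂) ≈ 0.262 rad (15.0°). The total great-circle distance is δ·R ≈ 0.262 × 3440 ≈ 901 nmi, so the target fraction is f = 450/901 ≈ 0.500.
Interpolate at f ≈ 0.500 with slerp weights a = sin((1−f)δ)/sin δ ≈ 0.505, b = sin(fδ)/sin δ ≈ 0.504.
p = a·p₁ + b·p₂ ≈ (-0.462, -0.800, -0.383); φ = arcsin(p_z) ≈ -22.50°, λ = atan2(p_y, p_x) ≈ -120.00°.

≈ (23°S, 120°W)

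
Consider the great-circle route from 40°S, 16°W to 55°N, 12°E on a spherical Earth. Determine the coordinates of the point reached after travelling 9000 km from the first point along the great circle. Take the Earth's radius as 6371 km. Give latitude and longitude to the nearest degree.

Write both endpoints as unit vectors p₁, p₂ with components (cos φ cos λ, cos φ sin λ, sin φ).
The central angle between the endpoints is δ = arccos(p₁·p₂) ≈ 1.710 rad (98.0°). The total great-circle distance is δ·R ≈ 1.710 × 6371 ≈ 10893 km, so the target fraction is f = 9000/10893 ≈ 0.826.
Interpolate at f ≈ 0.826 with slerp weights a = sin((1−f)δ)/sin δ ≈ 0.296, b = sin(fδ)/sin δ ≈ 0.997.
p = a·p₁ + b·p₂ ≈ (0.777, 0.056, 0.627); φ = arcsin(p_z) ≈ 38.81°, λ = atan2(p_y, p_x) ≈ 4.16°.

≈ 39°N, 4°E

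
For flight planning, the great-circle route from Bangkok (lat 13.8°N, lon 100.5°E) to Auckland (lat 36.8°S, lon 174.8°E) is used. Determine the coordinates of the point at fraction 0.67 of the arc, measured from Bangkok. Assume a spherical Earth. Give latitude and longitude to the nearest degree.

Convert each endpoint to a unit vector on the sphere (x = cos φ cos λ, y = cos φ sin λ, z = sin φ).
The central angle between the endpoints is δ = arccos(p₁·p₂) ≈ 1.503 rad (86.1°).
Interpolate at f = 0.67 with slerp weights a = sin((1−f)δ)/sin δ ≈ 0.477, b = sin(fδ)/sin δ ≈ 0.847.
p = a·p₁ + b·p₂ ≈ (-0.760, 0.517, -0.394); φ = arcsin(p_z) ≈ -23.19°, λ = atan2(p_y, p_x) ≈ 145.78°.

≈ lat 23°S, lon 146°E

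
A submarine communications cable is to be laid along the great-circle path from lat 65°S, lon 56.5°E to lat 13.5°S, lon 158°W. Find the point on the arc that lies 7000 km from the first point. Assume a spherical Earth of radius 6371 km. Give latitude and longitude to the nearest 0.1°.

Write both endpoints as unit vectors p₁, p₂ with components (cos φ cos λ, cos φ sin λ, sin φ).
The central angle between the endpoints is δ = arccos(p₁·p₂) ≈ 1.698 rad (97.3°). The total great-circle distance is δ·R ≈ 1.698 × 6371 ≈ 10819 km, so the target fraction is f = 7000/10819 ≈ 0.647.
Interpolate at f ≈ 0.647 with slerp weights a = sin((1−f)δ)/sin δ ≈ 0.569, b = sin(fδ)/sin δ ≈ 0.898.
p = a·p₁ + b·p₂ ≈ (-0.677, -0.127, -0.725); φ = arcsin(p_z) ≈ -46.48°, λ = atan2(p_y, p_x) ≈ -169.41°.

≈ lat 46.5°S, lon 169.4°W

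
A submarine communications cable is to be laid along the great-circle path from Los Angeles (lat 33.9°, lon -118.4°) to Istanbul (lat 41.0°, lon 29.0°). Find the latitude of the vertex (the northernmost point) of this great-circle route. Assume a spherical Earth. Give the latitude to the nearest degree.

The great circle lies in the plane with unit normal n̂ = (p₁ × p₂)/|p₁ × p₂|.
Here n̂_z ≈ +0.342; the vertex latitude is φ_max = arccos|n̂_z| ≈ 70.0°.
Check via Clairaut: cos φ_max = |cos φ₁| · sin C = cos(33.9°)·sin(24.3°) ≈ 0.342, again giving ≈ 70.0°.

≈ 70°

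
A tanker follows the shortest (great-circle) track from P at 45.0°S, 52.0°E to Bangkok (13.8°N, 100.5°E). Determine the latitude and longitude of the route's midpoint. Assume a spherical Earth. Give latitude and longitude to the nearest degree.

≈ 17°S, 80°E

Write both endpoints as unit vectors p₁, p₂ with components (cos φ cos λ, cos φ sin λ, sin φ).
The central angle between the endpoints is δ = arccos(p₁·p₂) ≈ 1.280 rad (73.4°).
Interpolate at f = 1/2 with slerp weights a = sin((1−f)δ)/sin δ ≈ 0.623, b = sin(fδ)/sin δ ≈ 0.623.
p = a·p₁ + b·p₂ ≈ (0.161, 0.943, -0.292); φ = arcsin(p_z) ≈ -16.99°, λ = atan2(p_y, p_x) ≈ 80.30°.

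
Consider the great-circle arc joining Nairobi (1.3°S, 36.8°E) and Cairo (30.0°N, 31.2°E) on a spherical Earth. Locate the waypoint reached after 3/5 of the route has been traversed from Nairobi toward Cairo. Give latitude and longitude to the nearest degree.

Convert each endpoint to a unit vector on the sphere (x = cos φ cos λ, y = cos φ sin λ, z = sin φ).
The central angle between the endpoints is δ = arccos(p₁·p₂) ≈ 0.554 rad (31.8°).
Interpolate at f = 3/5 with slerp weights a = sin((1−f)δ)/sin δ ≈ 0.418, b = sin(fδ)/sin δ ≈ 0.620.
p = a·p₁ + b·p₂ ≈ (0.794, 0.528, 0.301); φ = arcsin(p_z) ≈ 17.50°, λ = atan2(p_y, p_x) ≈ 33.65°.

≈ 17°N, 34°E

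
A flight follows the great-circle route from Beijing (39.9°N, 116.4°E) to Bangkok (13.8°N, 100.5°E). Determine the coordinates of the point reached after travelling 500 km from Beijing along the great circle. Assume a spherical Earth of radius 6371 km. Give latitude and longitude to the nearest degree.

≈ 36°N, 113°E

The haversine formula gives a central angle δ ≈ 0.517 rad (29.6°) between the endpoints. The total great-circle distance is δ·R ≈ 0.517 × 6371 ≈ 3291 km, so the target fraction is f = 500/3291 ≈ 0.152.
Interpolate at f ≈ 0.152 with slerp weights a = sin((1−f)δ)/sin δ ≈ 0.859, b = sin(fδ)/sin δ ≈ 0.159.
p = a·p₁ + b·p₂ ≈ (-0.321, 0.742, 0.589); φ = arcsin(p_z) ≈ 36.07°, λ = atan2(p_y, p_x) ≈ 113.40°.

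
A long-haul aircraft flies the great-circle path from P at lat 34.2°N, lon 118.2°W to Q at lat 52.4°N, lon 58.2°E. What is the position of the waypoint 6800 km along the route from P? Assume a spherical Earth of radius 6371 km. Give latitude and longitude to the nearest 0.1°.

≈ lat 84.3°N, lon 41.9°E

Convert each endpoint to a unit vector on the sphere (x = cos φ cos λ, y = cos φ sin λ, z = sin φ).
The central angle between the endpoints is δ = arccos(p₁·p₂) ≈ 1.629 rad (93.3°). The total great-circle distance is δ·R ≈ 1.629 × 6371 ≈ 10379 km, so the target fraction is f = 6800/10379 ≈ 0.655.
Interpolate at f ≈ 0.655 with slerp weights a = sin((1−f)δ)/sin δ ≈ 0.534, b = sin(fδ)/sin δ ≈ 0.877.
p = a·p₁ + b·p₂ ≈ (0.074, 0.066, 0.995); φ = arcsin(p_z) ≈ 84.33°, λ = atan2(p_y, p_x) ≈ 41.92°.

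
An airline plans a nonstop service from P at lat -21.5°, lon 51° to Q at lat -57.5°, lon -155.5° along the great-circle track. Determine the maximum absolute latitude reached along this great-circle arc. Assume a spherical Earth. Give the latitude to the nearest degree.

≈ -77°

The great circle lies in the plane with unit normal n̂ = (p₁ × p₂)/|p₁ × p₂|.
Here n̂_z ≈ +0.225; the vertex latitude is φ_max = arccos|n̂_z| ≈ 77.0°.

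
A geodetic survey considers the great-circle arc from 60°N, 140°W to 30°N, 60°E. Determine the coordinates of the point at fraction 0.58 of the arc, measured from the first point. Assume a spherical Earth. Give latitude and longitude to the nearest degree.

Convert each endpoint to a unit vector on the sphere (x = cos φ cos λ, y = cos φ sin λ, z = sin φ).
The central angle between the endpoints is δ = arccos(p₁·p₂) ≈ 1.545 rad (88.5°).
Interpolate at f = 0.58 with slerp weights a = sin((1−f)δ)/sin δ ≈ 0.604, b = sin(fδ)/sin δ ≈ 0.781.
p = a·p₁ + b·p₂ ≈ (0.107, 0.392, 0.914); φ = arcsin(p_z) ≈ 66.06°, λ = atan2(p_y, p_x) ≈ 74.76°.

≈ 66°N, 75°E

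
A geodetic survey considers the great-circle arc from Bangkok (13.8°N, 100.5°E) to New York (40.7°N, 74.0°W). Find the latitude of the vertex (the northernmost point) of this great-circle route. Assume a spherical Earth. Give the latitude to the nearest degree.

≈ 85°N

The great circle lies in the plane with unit normal n̂ = (p₁ × p₂)/|p₁ × p₂|.
Here n̂_z ≈ -0.086; the vertex latitude is φ_max = arccos|n̂_z| ≈ 85.0°.
Check via Clairaut: cos φ_max = |cos φ₁| · sin C = cos(13.8°)·sin(5.1°) ≈ 0.086, again giving ≈ 85.0°.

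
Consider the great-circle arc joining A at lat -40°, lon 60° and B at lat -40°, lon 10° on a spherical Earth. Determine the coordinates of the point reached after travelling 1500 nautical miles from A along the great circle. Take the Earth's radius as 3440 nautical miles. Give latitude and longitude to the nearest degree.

≈ lat -42°, lon 27°

From cos δ = sin φ₁ sin φ₂ + cos φ₁ cos φ₂ cos Δλ, the central angle is δ ≈ 0.659 rad (37.8°). The total great-circle distance is δ·R ≈ 0.659 × 3440 ≈ 2268 nmi, so the target fraction is f = 1500/2268 ≈ 0.661.
Interpolate at f ≈ 0.661 with slerp weights a = sin((1−f)δ)/sin δ ≈ 0.362, b = sin(fδ)/sin δ ≈ 0.689.
p = a·p₁ + b·p₂ ≈ (0.659, 0.332, -0.676); φ = arcsin(p_z) ≈ -42.50°, λ = atan2(p_y, p_x) ≈ 26.72°.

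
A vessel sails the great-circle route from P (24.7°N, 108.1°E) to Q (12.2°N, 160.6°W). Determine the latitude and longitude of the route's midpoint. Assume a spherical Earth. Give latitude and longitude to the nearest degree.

From cos δ = sin φ₁ sin φ₂ + cos φ₁ cos φ₂ cos Δλ, the central angle is δ ≈ 1.503 rad (86.1°).
Interpolate at f = 1/2 with slerp weights a = sin((1−f)δ)/sin δ ≈ 0.684, b = sin(fδ)/sin δ ≈ 0.684.
p = a·p₁ + b·p₂ ≈ (-0.824, 0.369, 0.430); φ = arcsin(p_z) ≈ 25.50°, λ = atan2(p_y, p_x) ≈ 155.89°.

≈ (25°N, 156°E)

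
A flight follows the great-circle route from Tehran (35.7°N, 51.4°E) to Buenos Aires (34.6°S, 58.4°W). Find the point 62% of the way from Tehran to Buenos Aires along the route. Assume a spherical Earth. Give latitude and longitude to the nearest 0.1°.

The haversine formula gives a central angle δ ≈ 2.163 rad (123.9°) between the endpoints.
Interpolate at f = 0.62 with slerp weights a = sin((1−f)δ)/sin δ ≈ 0.882, b = sin(fδ)/sin δ ≈ 1.173.
p = a·p₁ + b·p₂ ≈ (0.953, -0.262, -0.151); φ = arcsin(p_z) ≈ -8.70°, λ = atan2(p_y, p_x) ≈ -15.40°.

≈ 8.7°S, 15.4°W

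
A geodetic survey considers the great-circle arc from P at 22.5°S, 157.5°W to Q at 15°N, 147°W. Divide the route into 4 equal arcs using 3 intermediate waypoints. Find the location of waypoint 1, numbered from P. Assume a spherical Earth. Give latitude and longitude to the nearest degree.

From cos δ = sin φ₁ sin φ₂ + cos φ₁ cos φ₂ cos Δλ, the central angle is δ ≈ 0.679 rad (38.9°).
Interpolate at f = 1/4 with slerp weights a = sin((1−f)δ)/sin δ ≈ 0.776, b = sin(fδ)/sin δ ≈ 0.269.
p = a·p₁ + b·p₂ ≈ (-0.880, -0.416, -0.227); φ = arcsin(p_z) ≈ -13.15°, λ = atan2(p_y, p_x) ≈ -154.71°.

≈ 13°S, 155°W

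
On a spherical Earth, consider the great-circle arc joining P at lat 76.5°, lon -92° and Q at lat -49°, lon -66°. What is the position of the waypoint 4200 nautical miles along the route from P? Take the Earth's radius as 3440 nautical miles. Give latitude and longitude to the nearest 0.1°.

From cos δ = sin φ₁ sin φ₂ + cos φ₁ cos φ₂ cos Δλ, the central angle is δ ≈ 2.210 rad (126.6°). The total great-circle distance is δ·R ≈ 2.210 × 3440 ≈ 7601 nmi, so the target fraction is f = 4200/7601 ≈ 0.553.
Interpolate at f ≈ 0.553 with slerp weights a = sin((1−f)δ)/sin δ ≈ 1.040, b = sin(fδ)/sin δ ≈ 1.170.
p = a·p₁ + b·p₂ ≈ (0.304, -0.944, 0.129); φ = arcsin(p_z) ≈ 7.39°, λ = atan2(p_y, p_x) ≈ -72.16°.

≈ lat 7.4°, lon -72.2°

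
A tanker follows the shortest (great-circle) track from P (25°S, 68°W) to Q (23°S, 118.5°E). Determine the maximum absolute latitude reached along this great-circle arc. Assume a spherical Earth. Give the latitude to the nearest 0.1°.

≈ 82.7°S

The great circle lies in the plane with unit normal n̂ = (p₁ × p₂)/|p₁ × p₂|.
Here n̂_z ≈ -0.126; the vertex latitude is φ_max = arccos|n̂_z| ≈ 82.7°.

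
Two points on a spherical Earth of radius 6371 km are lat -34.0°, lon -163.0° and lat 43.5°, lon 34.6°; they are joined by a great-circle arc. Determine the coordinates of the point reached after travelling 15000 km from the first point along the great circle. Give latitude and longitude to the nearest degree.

≈ lat 51°, lon 76°

Convert each endpoint to a unit vector on the sphere (x = cos φ cos λ, y = cos φ sin λ, z = sin φ).
The central angle between the endpoints is δ = arccos(p₁·p₂) ≈ 2.851 rad (163.4°). The total great-circle distance is δ·R ≈ 2.851 × 6371 ≈ 18165 km, so the target fraction is f = 15000/18165 ≈ 0.826.
Interpolate at f ≈ 0.826 with slerp weights a = sin((1−f)δ)/sin δ ≈ 1.665, b = sin(fδ)/sin δ ≈ 2.474.
p = a·p₁ + b·p₂ ≈ (0.157, 0.616, 0.772); φ = arcsin(p_z) ≈ 50.55°, λ = atan2(p_y, p_x) ≈ 75.65°.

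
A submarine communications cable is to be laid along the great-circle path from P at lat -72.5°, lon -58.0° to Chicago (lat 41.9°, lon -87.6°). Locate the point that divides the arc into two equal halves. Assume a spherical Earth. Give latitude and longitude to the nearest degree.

≈ lat -16°, lon -79°

Write both endpoints as unit vectors p₁, p₂ with components (cos φ cos λ, cos φ sin λ, sin φ).
The central angle between the endpoints is δ = arccos(p₁·p₂) ≈ 2.029 rad (116.3°).
Interpolate at f = 1/2 with slerp weights a = sin((1−f)δ)/sin δ ≈ 0.947, b = sin(fδ)/sin δ ≈ 0.947.
p = a·p₁ + b·p₂ ≈ (0.180, -0.946, -0.271); φ = arcsin(p_z) ≈ -15.71°, λ = atan2(p_y, p_x) ≈ -79.20°.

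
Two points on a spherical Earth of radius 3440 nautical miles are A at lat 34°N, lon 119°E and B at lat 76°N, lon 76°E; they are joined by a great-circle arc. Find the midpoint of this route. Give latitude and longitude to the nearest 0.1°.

From cos δ = sin φ₁ sin φ₂ + cos φ₁ cos φ₂ cos Δλ, the central angle is δ ≈ 0.810 rad (46.4°).
Interpolate at f = 1/2 with slerp weights a = sin((1−f)δ)/sin δ ≈ 0.544, b = sin(fδ)/sin δ ≈ 0.544.
p = a·p₁ + b·p₂ ≈ (-0.187, 0.522, 0.832); φ = arcsin(p_z) ≈ 56.32°, λ = atan2(p_y, p_x) ≈ 109.69°.

≈ lat 56.3°N, lon 109.7°E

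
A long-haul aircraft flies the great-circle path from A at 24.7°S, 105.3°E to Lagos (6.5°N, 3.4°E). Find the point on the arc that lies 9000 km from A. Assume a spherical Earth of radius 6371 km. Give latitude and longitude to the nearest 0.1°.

≈ 2.9°S, 24.0°E

The haversine formula gives a central angle δ ≈ 1.806 rad (103.5°) between the endpoints. The total great-circle distance is δ·R ≈ 1.806 × 6371 ≈ 11509 km, so the target fraction is f = 9000/11509 ≈ 0.782.
Interpolate at f ≈ 0.782 with slerp weights a = sin((1−f)δ)/sin δ ≈ 0.395, b = sin(fδ)/sin δ ≈ 1.016.
p = a·p₁ + b·p₂ ≈ (0.913, 0.406, -0.050); φ = arcsin(p_z) ≈ -2.86°, λ = atan2(p_y, p_x) ≈ 23.96°.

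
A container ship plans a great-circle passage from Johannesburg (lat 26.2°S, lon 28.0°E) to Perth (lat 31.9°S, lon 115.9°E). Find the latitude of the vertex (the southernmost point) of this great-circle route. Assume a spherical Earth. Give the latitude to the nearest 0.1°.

≈ 37.9°S

The great circle lies in the plane with unit normal n̂ = (p₁ × p₂)/|p₁ × p₂|.
Here n̂_z ≈ +0.789; the vertex latitude is φ_max = arccos|n̂_z| ≈ 37.9°.
Check via Clairaut: cos φ_max = |cos φ₁| · sin C = cos(26.2°)·sin(118.5°) ≈ 0.789, again giving ≈ 37.9°.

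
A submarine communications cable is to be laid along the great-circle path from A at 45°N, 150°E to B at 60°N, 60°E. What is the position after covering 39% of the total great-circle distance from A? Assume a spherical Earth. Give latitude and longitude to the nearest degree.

≈ 59°N, 125°E

Convert each endpoint to a unit vector on the sphere (x = cos φ cos λ, y = cos φ sin λ, z = sin φ).
The central angle between the endpoints is δ = arccos(p₁·p₂) ≈ 0.912 rad (52.2°).
Interpolate at f = 0.39 with slerp weights a = sin((1−f)δ)/sin δ ≈ 0.668, b = sin(fδ)/sin δ ≈ 0.440.
p = a·p₁ + b·p₂ ≈ (-0.299, 0.427, 0.854); φ = arcsin(p_z) ≈ 58.60°, λ = atan2(p_y, p_x) ≈ 125.00°.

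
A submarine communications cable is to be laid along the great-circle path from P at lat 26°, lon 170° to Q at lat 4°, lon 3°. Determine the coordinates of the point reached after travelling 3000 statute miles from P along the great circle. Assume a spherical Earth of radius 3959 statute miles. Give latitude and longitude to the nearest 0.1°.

From cos δ = sin φ₁ sin φ₂ + cos φ₁ cos φ₂ cos Δλ, the central angle is δ ≈ 2.574 rad (147.5°). The total great-circle distance is δ·R ≈ 2.574 × 3959 ≈ 10189 mi, so the target fraction is f = 3000/10189 ≈ 0.294.
Interpolate at f ≈ 0.294 with slerp weights a = sin((1−f)δ)/sin δ ≈ 1.804, b = sin(fδ)/sin δ ≈ 1.278.
p = a·p₁ + b·p₂ ≈ (-0.323, 0.348, 0.880); φ = arcsin(p_z) ≈ 61.62°, λ = atan2(p_y, p_x) ≈ 132.89°.

≈ lat 61.6°, lon 132.9°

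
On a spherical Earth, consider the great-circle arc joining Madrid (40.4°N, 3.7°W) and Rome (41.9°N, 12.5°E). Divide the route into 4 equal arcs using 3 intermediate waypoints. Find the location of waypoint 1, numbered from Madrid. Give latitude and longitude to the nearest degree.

Write both endpoints as unit vectors p₁, p₂ with components (cos φ cos λ, cos φ sin λ, sin φ).
The central angle between the endpoints is δ = arccos(p₁·p₂) ≈ 0.214 rad (12.3°).
Interpolate at f = 1/4 with slerp weights a = sin((1−f)δ)/sin δ ≈ 0.753, b = sin(fδ)/sin δ ≈ 0.252.
p = a·p₁ + b·p₂ ≈ (0.755, 0.004, 0.656); φ = arcsin(p_z) ≈ 40.99°, λ = atan2(p_y, p_x) ≈ 0.27°.

≈ (41°N, 0°E)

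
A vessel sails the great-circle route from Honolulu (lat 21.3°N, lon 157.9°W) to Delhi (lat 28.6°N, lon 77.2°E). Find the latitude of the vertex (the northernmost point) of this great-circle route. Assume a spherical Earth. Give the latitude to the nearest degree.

≈ 45°N

The great circle lies in the plane with unit normal n̂ = (p₁ × p₂)/|p₁ × p₂|.
Here n̂_z ≈ -0.702; the vertex latitude is φ_max = arccos|n̂_z| ≈ 45.4°.
Check via Clairaut: cos φ_max = |cos φ₁| · sin C = cos(21.3°)·sin(48.9°) ≈ 0.702, again giving ≈ 45.4°.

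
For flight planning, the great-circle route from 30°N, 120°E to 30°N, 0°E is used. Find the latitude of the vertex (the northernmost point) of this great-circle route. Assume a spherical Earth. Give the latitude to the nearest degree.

The great circle lies in the plane with unit normal n̂ = (p₁ × p₂)/|p₁ × p₂|.
Here n̂_z ≈ -0.655; the vertex latitude is φ_max = arccos|n̂_z| ≈ 49.1°.
Check via Clairaut: cos φ_max = |cos φ₁| · sin C = cos(30.0°)·sin(49.1°) ≈ 0.655, again giving ≈ 49.1°.

≈ 49°N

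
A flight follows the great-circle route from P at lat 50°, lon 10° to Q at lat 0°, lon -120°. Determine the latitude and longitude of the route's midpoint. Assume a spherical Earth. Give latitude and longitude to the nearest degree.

≈ lat 45°, lon -80°

Convert each endpoint to a unit vector on the sphere (x = cos φ cos λ, y = cos φ sin λ, z = sin φ).
The central angle between the endpoints is δ = arccos(p₁·p₂) ≈ 1.997 rad (114.4°).
Interpolate at f = 1/2 with slerp weights a = sin((1−f)δ)/sin δ ≈ 0.923, b = sin(fδ)/sin δ ≈ 0.923.
p = a·p₁ + b·p₂ ≈ (0.123, -0.696, 0.707); φ = arcsin(p_z) ≈ 45.00°, λ = atan2(p_y, p_x) ≈ -80.00°.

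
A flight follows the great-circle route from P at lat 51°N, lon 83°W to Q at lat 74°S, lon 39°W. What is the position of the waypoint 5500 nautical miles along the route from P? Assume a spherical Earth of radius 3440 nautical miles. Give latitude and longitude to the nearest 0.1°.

≈ lat 39.2°S, lon 64.6°W

Convert each endpoint to a unit vector on the sphere (x = cos φ cos λ, y = cos φ sin λ, z = sin φ).
The central angle between the endpoints is δ = arccos(p₁·p₂) ≈ 2.242 rad (128.5°). The total great-circle distance is δ·R ≈ 2.242 × 3440 ≈ 7714 nmi, so the target fraction is f = 5500/7714 ≈ 0.713.
Interpolate at f ≈ 0.713 with slerp weights a = sin((1−f)δ)/sin δ ≈ 0.767, b = sin(fδ)/sin δ ≈ 1.277.
p = a·p₁ + b·p₂ ≈ (0.332, -0.700, -0.632); φ = arcsin(p_z) ≈ -39.18°, λ = atan2(p_y, p_x) ≈ -64.61°.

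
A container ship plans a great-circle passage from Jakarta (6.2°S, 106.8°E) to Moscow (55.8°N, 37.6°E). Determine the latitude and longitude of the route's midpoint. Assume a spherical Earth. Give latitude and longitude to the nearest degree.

≈ (29°N, 83°E)

From cos δ = sin φ₁ sin φ₂ + cos φ₁ cos φ₂ cos Δλ, the central angle is δ ≈ 1.461 rad (83.7°).
Interpolate at f = 1/2 with slerp weights a = sin((1−f)δ)/sin δ ≈ 0.671, b = sin(fδ)/sin δ ≈ 0.671.
p = a·p₁ + b·p₂ ≈ (0.106, 0.869, 0.483); φ = arcsin(p_z) ≈ 28.87°, λ = atan2(p_y, p_x) ≈ 83.04°.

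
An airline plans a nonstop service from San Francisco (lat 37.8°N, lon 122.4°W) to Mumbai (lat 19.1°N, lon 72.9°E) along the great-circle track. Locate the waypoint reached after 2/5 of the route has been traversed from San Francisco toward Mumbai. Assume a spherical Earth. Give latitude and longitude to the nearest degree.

≈ lat 76°N, lon 169°E

Convert each endpoint to a unit vector on the sphere (x = cos φ cos λ, y = cos φ sin λ, z = sin φ).
The central angle between the endpoints is δ = arccos(p₁·p₂) ≈ 2.117 rad (121.3°).
Interpolate at f = 2/5 with slerp weights a = sin((1−f)δ)/sin δ ≈ 1.118, b = sin(fδ)/sin δ ≈ 0.877.
p = a·p₁ + b·p₂ ≈ (-0.230, 0.046, 0.972); φ = arcsin(p_z) ≈ 76.45°, λ = atan2(p_y, p_x) ≈ 168.64°.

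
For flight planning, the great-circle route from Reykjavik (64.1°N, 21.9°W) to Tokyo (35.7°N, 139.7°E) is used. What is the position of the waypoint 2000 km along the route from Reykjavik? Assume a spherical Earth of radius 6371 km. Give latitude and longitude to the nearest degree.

≈ 80°N, 7°E

Write both endpoints as unit vectors p₁, p₂ with components (cos φ cos λ, cos φ sin λ, sin φ).
The central angle between the endpoints is δ = arccos(p₁·p₂) ≈ 1.381 rad (79.1°). The total great-circle distance is δ·R ≈ 1.381 × 6371 ≈ 8800 km, so the target fraction is f = 2000/8800 ≈ 0.227.
Interpolate at f ≈ 0.227 with slerp weights a = sin((1−f)δ)/sin δ ≈ 0.892, b = sin(fδ)/sin δ ≈ 0.314.
p = a·p₁ + b·p₂ ≈ (0.167, 0.020, 0.986); φ = arcsin(p_z) ≈ 80.33°, λ = atan2(p_y, p_x) ≈ 6.78°.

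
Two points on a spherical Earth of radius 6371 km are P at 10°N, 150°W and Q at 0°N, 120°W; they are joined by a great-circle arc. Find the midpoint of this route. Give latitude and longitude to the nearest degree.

≈ 5°N, 135°W

Write both endpoints as unit vectors p₁, p₂ with components (cos φ cos λ, cos φ sin λ, sin φ).
The central angle between the endpoints is δ = arccos(p₁·p₂) ≈ 0.549 rad (31.5°).
Interpolate at f = 1/2 with slerp weights a = sin((1−f)δ)/sin δ ≈ 0.519, b = sin(fδ)/sin δ ≈ 0.519.
p = a·p₁ + b·p₂ ≈ (-0.703, -0.706, 0.090); φ = arcsin(p_z) ≈ 5.18°, λ = atan2(p_y, p_x) ≈ -134.88°.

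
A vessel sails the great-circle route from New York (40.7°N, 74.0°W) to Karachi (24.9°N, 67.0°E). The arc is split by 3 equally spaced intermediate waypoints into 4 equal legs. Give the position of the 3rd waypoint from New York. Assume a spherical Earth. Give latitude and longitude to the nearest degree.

From cos δ = sin φ₁ sin φ₂ + cos φ₁ cos φ₂ cos Δλ, the central angle is δ ≈ 1.834 rad (105.1°).
Interpolate at f = 3/4 with slerp weights a = sin((1−f)δ)/sin δ ≈ 0.458, b = sin(fδ)/sin δ ≈ 1.016.
p = a·p₁ + b·p₂ ≈ (0.456, 0.514, 0.727); φ = arcsin(p_z) ≈ 46.60°, λ = atan2(p_y, p_x) ≈ 48.45°.

≈ 47°N, 48°E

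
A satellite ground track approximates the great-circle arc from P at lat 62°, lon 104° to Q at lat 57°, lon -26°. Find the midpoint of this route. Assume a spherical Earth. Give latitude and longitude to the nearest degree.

≈ lat 76°, lon 30°

The haversine formula gives a central angle δ ≈ 0.957 rad (54.8°) between the endpoints.
Interpolate at f = 1/2 with slerp weights a = sin((1−f)δ)/sin δ ≈ 0.563, b = sin(fδ)/sin δ ≈ 0.563.
p = a·p₁ + b·p₂ ≈ (0.212, 0.122, 0.970); φ = arcsin(p_z) ≈ 75.85°, λ = atan2(p_y, p_x) ≈ 29.97°.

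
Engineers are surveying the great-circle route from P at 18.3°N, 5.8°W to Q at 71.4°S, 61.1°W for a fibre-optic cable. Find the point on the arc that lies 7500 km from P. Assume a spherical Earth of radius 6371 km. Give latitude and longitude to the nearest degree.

≈ 46°S, 27°W

Write both endpoints as unit vectors p₁, p₂ with components (cos φ cos λ, cos φ sin λ, sin φ).
The central angle between the endpoints is δ = arccos(p₁·p₂) ≈ 1.696 rad (97.2°). The total great-circle distance is δ·R ≈ 1.696 × 6371 ≈ 10807 km, so the target fraction is f = 7500/10807 ≈ 0.694.
Interpolate at f ≈ 0.694 with slerp weights a = sin((1−f)δ)/sin δ ≈ 0.500, b = sin(fδ)/sin δ ≈ 0.931.
p = a·p₁ + b·p₂ ≈ (0.616, -0.308, -0.725); φ = arcsin(p_z) ≈ -46.49°, λ = atan2(p_y, p_x) ≈ -26.57°.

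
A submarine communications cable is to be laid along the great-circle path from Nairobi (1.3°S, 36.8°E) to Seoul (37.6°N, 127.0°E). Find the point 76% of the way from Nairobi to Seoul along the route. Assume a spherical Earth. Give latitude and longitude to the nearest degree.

Write both endpoints as unit vectors p₁, p₂ with components (cos φ cos λ, cos φ sin λ, sin φ).
The central angle between the endpoints is δ = arccos(p₁·p₂) ≈ 1.587 rad (91.0°).
Interpolate at f = 0.76 with slerp weights a = sin((1−f)δ)/sin δ ≈ 0.372, b = sin(fδ)/sin δ ≈ 0.934.
p = a·p₁ + b·p₂ ≈ (-0.148, 0.814, 0.562); φ = arcsin(p_z) ≈ 34.18°, λ = atan2(p_y, p_x) ≈ 100.30°.

≈ 34°N, 100°E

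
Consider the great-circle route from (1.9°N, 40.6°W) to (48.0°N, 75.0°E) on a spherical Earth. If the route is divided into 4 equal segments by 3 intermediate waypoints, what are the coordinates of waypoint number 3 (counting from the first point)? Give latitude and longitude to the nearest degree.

≈ (51°N, 34°E)

The haversine formula gives a central angle δ ≈ 1.838 rad (105.3°) between the endpoints.
Interpolate at f = 3/4 with slerp weights a = sin((1−f)δ)/sin δ ≈ 0.460, b = sin(fδ)/sin δ ≈ 1.018.
p = a·p₁ + b·p₂ ≈ (0.525, 0.359, 0.772); φ = arcsin(p_z) ≈ 50.50°, λ = atan2(p_y, p_x) ≈ 34.33°.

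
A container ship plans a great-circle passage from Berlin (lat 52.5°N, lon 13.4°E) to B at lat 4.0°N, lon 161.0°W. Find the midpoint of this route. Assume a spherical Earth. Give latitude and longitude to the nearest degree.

Write both endpoints as unit vectors p₁, p₂ with components (cos φ cos λ, cos φ sin λ, sin φ).
The central angle between the endpoints is δ = arccos(p₁·p₂) ≈ 2.152 rad (123.3°).
Interpolate at f = 1/2 with slerp weights a = sin((1−f)δ)/sin δ ≈ 1.053, b = sin(fδ)/sin δ ≈ 1.053.
p = a·p₁ + b·p₂ ≈ (-0.370, -0.193, 0.909); φ = arcsin(p_z) ≈ 65.34°, λ = atan2(p_y, p_x) ≈ -152.38°.

≈ lat 65°N, lon 152°W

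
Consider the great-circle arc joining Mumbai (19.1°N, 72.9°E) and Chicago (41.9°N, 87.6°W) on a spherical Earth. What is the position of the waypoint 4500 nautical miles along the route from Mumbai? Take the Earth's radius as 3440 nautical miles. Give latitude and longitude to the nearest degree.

≈ (74°N, 29°W)

From cos δ = sin φ₁ sin φ₂ + cos φ₁ cos φ₂ cos Δλ, the central angle is δ ≈ 2.031 rad (116.4°). The total great-circle distance is δ·R ≈ 2.031 × 3440 ≈ 6988 nmi, so the target fraction is f = 4500/6988 ≈ 0.644.
Interpolate at f ≈ 0.644 with slerp weights a = sin((1−f)δ)/sin δ ≈ 0.739, b = sin(fδ)/sin δ ≈ 1.078.
p = a·p₁ + b·p₂ ≈ (0.239, -0.134, 0.962); φ = arcsin(p_z) ≈ 74.09°, λ = atan2(p_y, p_x) ≈ -29.37°.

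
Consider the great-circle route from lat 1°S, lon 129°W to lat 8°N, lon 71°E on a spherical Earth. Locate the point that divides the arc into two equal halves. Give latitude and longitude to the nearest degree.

≈ lat 19°N, lon 153°E

Write both endpoints as unit vectors p₁, p₂ with components (cos φ cos λ, cos φ sin λ, sin φ).
The central angle between the endpoints is δ = arccos(p₁·p₂) ≈ 2.773 rad (158.9°).
Interpolate at f = 1/2 with slerp weights a = sin((1−f)δ)/sin δ ≈ 2.728, b = sin(fδ)/sin δ ≈ 2.728.
p = a·p₁ + b·p₂ ≈ (-0.837, 0.435, 0.332); φ = arcsin(p_z) ≈ 19.40°, λ = atan2(p_y, p_x) ≈ 152.56°.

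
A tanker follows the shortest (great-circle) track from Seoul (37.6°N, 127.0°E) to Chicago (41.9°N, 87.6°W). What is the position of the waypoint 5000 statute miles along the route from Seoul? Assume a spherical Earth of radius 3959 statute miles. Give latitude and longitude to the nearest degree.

≈ 60°N, 108°W

Convert each endpoint to a unit vector on the sphere (x = cos φ cos λ, y = cos φ sin λ, z = sin φ).
The central angle between the endpoints is δ = arccos(p₁·p₂) ≈ 1.649 rad (94.5°). The total great-circle distance is δ·R ≈ 1.649 × 3959 ≈ 6528 mi, so the target fraction is f = 5000/6528 ≈ 0.766.
Interpolate at f ≈ 0.766 with slerp weights a = sin((1−f)δ)/sin δ ≈ 0.378, b = sin(fδ)/sin δ ≈ 0.956.
p = a·p₁ + b·p₂ ≈ (-0.150, -0.472, 0.869); φ = arcsin(p_z) ≈ 60.31°, λ = atan2(p_y, p_x) ≈ -107.65°.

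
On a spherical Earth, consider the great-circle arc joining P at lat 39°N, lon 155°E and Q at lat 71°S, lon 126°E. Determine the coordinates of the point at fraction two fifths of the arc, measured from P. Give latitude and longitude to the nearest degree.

Write both endpoints as unit vectors p₁, p₂ with components (cos φ cos λ, cos φ sin λ, sin φ).
The central angle between the endpoints is δ = arccos(p₁·p₂) ≈ 1.954 rad (111.9°).
Interpolate at f = 2/5 with slerp weights a = sin((1−f)δ)/sin δ ≈ 0.994, b = sin(fδ)/sin δ ≈ 0.759.
p = a·p₁ + b·p₂ ≈ (-0.845, 0.526, -0.093); φ = arcsin(p_z) ≈ -5.32°, λ = atan2(p_y, p_x) ≈ 148.09°.

≈ lat 5°S, lon 148°E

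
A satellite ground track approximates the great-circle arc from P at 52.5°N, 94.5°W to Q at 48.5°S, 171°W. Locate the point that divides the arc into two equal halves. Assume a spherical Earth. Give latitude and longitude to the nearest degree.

Convert each endpoint to a unit vector on the sphere (x = cos φ cos λ, y = cos φ sin λ, z = sin φ).
The central angle between the endpoints is δ = arccos(p₁·p₂) ≈ 2.094 rad (120.0°).
Interpolate at f = 1/2 with slerp weights a = sin((1−f)δ)/sin δ ≈ 1.000, b = sin(fδ)/sin δ ≈ 1.000.
p = a·p₁ + b·p₂ ≈ (-0.702, -0.711, 0.044); φ = arcsin(p_z) ≈ 2.54°, λ = atan2(p_y, p_x) ≈ -134.66°.

≈ 3°N, 135°W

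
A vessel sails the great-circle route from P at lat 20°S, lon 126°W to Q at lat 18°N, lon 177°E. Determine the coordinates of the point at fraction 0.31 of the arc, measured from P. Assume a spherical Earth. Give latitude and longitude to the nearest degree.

≈ lat 9°S, lon 144°W

Convert each endpoint to a unit vector on the sphere (x = cos φ cos λ, y = cos φ sin λ, z = sin φ).
The central angle between the endpoints is δ = arccos(p₁·p₂) ≈ 1.180 rad (67.6°).
Interpolate at f = 0.31 with slerp weights a = sin((1−f)δ)/sin δ ≈ 0.786, b = sin(fδ)/sin δ ≈ 0.387.
p = a·p₁ + b·p₂ ≈ (-0.802, -0.579, -0.149); φ = arcsin(p_z) ≈ -8.59°, λ = atan2(p_y, p_x) ≈ -144.18°.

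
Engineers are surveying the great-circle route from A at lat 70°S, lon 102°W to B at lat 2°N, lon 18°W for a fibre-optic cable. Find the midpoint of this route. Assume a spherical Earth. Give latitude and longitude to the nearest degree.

≈ lat 40°S, lon 36°W

Write both endpoints as unit vectors p₁, p₂ with components (cos φ cos λ, cos φ sin λ, sin φ).
The central angle between the endpoints is δ = arccos(p₁·p₂) ≈ 1.568 rad (89.8°).
Interpolate at f = 1/2 with slerp weights a = sin((1−f)δ)/sin δ ≈ 0.706, b = sin(fδ)/sin δ ≈ 0.706.
p = a·p₁ + b·p₂ ≈ (0.621, -0.454, -0.639); φ = arcsin(p_z) ≈ -39.71°, λ = atan2(p_y, p_x) ≈ -36.19°.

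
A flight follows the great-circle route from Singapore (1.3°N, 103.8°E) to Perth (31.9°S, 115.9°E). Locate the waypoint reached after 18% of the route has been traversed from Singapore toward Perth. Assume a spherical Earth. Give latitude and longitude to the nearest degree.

From cos δ = sin φ₁ sin φ₂ + cos φ₁ cos φ₂ cos Δλ, the central angle is δ ≈ 0.613 rad (35.1°).
Interpolate at f = 0.18 with slerp weights a = sin((1−f)δ)/sin δ ≈ 0.837, b = sin(fδ)/sin δ ≈ 0.191.
p = a·p₁ + b·p₂ ≈ (-0.271, 0.959, -0.082); φ = arcsin(p_z) ≈ -4.71°, λ = atan2(p_y, p_x) ≈ 105.76°.

≈ 5°S, 106°E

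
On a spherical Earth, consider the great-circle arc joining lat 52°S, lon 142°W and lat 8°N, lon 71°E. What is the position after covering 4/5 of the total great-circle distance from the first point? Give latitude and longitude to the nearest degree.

From cos δ = sin φ₁ sin φ₂ + cos φ₁ cos φ₂ cos Δλ, the central angle is δ ≈ 2.241 rad (128.4°).
Interpolate at f = 4/5 with slerp weights a = sin((1−f)δ)/sin δ ≈ 0.553, b = sin(fδ)/sin δ ≈ 1.245.
p = a·p₁ + b·p₂ ≈ (0.133, 0.956, -0.262); φ = arcsin(p_z) ≈ -15.21°, λ = atan2(p_y, p_x) ≈ 82.08°.

≈ lat 15°S, lon 82°E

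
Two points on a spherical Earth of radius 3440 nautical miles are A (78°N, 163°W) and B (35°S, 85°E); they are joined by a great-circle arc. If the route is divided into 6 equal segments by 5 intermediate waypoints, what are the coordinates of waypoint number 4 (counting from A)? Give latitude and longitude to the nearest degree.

The haversine formula gives a central angle δ ≈ 2.246 rad (128.7°) between the endpoints.
Interpolate at f = 4/6 with slerp weights a = sin((1−f)δ)/sin δ ≈ 0.872, b = sin(fδ)/sin δ ≈ 1.277.
p = a·p₁ + b·p₂ ≈ (-0.082, 0.989, 0.120); φ = arcsin(p_z) ≈ 6.89°, λ = atan2(p_y, p_x) ≈ 94.75°.

≈ (7°N, 95°E)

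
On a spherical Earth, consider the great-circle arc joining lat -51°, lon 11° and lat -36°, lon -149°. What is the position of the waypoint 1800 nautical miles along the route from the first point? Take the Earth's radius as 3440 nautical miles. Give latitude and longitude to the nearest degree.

From cos δ = sin φ₁ sin φ₂ + cos φ₁ cos φ₂ cos Δλ, the central angle is δ ≈ 1.592 rad (91.2°). The total great-circle distance is δ·R ≈ 1.592 × 3440 ≈ 5478 nmi, so the target fraction is f = 1800/5478 ≈ 0.329.
Interpolate at f ≈ 0.329 with slerp weights a = sin((1−f)δ)/sin δ ≈ 0.877, b = sin(fδ)/sin δ ≈ 0.500.
p = a·p₁ + b·p₂ ≈ (0.195, -0.103, -0.975); φ = arcsin(p_z) ≈ -77.25°, λ = atan2(p_y, p_x) ≈ -27.81°.

≈ lat -77°, lon -28°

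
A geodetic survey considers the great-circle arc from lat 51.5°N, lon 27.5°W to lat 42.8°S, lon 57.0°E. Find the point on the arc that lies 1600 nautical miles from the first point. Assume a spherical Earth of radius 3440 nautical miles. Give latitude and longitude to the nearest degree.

The haversine formula gives a central angle δ ≈ 2.081 rad (119.2°) between the endpoints. The total great-circle distance is δ·R ≈ 2.081 × 3440 ≈ 7157 nmi, so the target fraction is f = 1600/7157 ≈ 0.224.
Interpolate at f ≈ 0.224 with slerp weights a = sin((1−f)δ)/sin δ ≈ 1.145, b = sin(fδ)/sin δ ≈ 0.514.
p = a·p₁ + b·p₂ ≈ (0.837, -0.013, 0.547); φ = arcsin(p_z) ≈ 33.13°, λ = atan2(p_y, p_x) ≈ -0.87°.

≈ lat 33°N, lon 1°W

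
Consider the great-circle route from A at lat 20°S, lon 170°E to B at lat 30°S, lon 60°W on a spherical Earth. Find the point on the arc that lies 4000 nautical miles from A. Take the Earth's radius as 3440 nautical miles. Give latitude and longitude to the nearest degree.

≈ lat 48°S, lon 113°W

Write both endpoints as unit vectors p₁, p₂ with components (cos φ cos λ, cos φ sin λ, sin φ).
The central angle between the endpoints is δ = arccos(p₁·p₂) ≈ 1.931 rad (110.6°). The total great-circle distance is δ·R ≈ 1.931 × 3440 ≈ 6641 nmi, so the target fraction is f = 4000/6641 ≈ 0.602.
Interpolate at f ≈ 0.602 with slerp weights a = sin((1−f)δ)/sin δ ≈ 0.742, b = sin(fδ)/sin δ ≈ 0.981.
p = a·p₁ + b·p₂ ≈ (-0.262, -0.614, -0.744); φ = arcsin(p_z) ≈ -48.09°, λ = atan2(p_y, p_x) ≈ -113.10°.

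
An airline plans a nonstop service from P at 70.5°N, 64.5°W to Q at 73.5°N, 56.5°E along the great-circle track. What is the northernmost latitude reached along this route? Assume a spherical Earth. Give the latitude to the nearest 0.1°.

≈ 81.0°N

The great circle lies in the plane with unit normal n̂ = (p₁ × p₂)/|p₁ × p₂|.
Here n̂_z ≈ +0.157; the vertex latitude is φ_max = arccos|n̂_z| ≈ 81.0°.
Check via Clairaut: cos φ_max = |cos φ₁| · sin C = cos(70.5°)·sin(28.0°) ≈ 0.157, again giving ≈ 81.0°.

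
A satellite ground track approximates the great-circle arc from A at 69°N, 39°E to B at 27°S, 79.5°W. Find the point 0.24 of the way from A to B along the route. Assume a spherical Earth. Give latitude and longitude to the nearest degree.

Convert each endpoint to a unit vector on the sphere (x = cos φ cos λ, y = cos φ sin λ, z = sin φ).
The central angle between the endpoints is δ = arccos(p₁·p₂) ≈ 2.185 rad (125.2°).
Interpolate at f = 0.24 with slerp weights a = sin((1−f)δ)/sin δ ≈ 1.219, b = sin(fδ)/sin δ ≈ 0.613.
p = a·p₁ + b·p₂ ≈ (0.439, -0.262, 0.860); φ = arcsin(p_z) ≈ 59.27°, λ = atan2(p_y, p_x) ≈ -30.82°.

≈ 59°N, 31°W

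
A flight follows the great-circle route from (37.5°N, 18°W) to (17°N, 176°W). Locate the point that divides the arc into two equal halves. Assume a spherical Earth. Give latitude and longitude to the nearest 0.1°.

≈ (67.7°N, 122.6°W)

Convert each endpoint to a unit vector on the sphere (x = cos φ cos λ, y = cos φ sin λ, z = sin φ).
The central angle between the endpoints is δ = arccos(p₁·p₂) ≈ 2.124 rad (121.7°).
Interpolate at f = 1/2 with slerp weights a = sin((1−f)δ)/sin δ ≈ 1.026, b = sin(fδ)/sin δ ≈ 1.026.
p = a·p₁ + b·p₂ ≈ (-0.205, -0.320, 0.925); φ = arcsin(p_z) ≈ 67.67°, λ = atan2(p_y, p_x) ≈ -122.60°.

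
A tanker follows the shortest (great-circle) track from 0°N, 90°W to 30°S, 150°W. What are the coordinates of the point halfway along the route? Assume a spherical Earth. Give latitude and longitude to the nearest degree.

Write both endpoints as unit vectors p₁, p₂ with components (cos φ cos λ, cos φ sin λ, sin φ).
The central angle between the endpoints is δ = arccos(p₁·p₂) ≈ 1.123 rad (64.3°).
Interpolate at f = 1/2 with slerp weights a = sin((1−f)δ)/sin δ ≈ 0.591, b = sin(fδ)/sin δ ≈ 0.591.
p = a·p₁ + b·p₂ ≈ (-0.443, -0.846, -0.295); φ = arcsin(p_z) ≈ -17.18°, λ = atan2(p_y, p_x) ≈ -117.63°.

≈ 17°S, 118°W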